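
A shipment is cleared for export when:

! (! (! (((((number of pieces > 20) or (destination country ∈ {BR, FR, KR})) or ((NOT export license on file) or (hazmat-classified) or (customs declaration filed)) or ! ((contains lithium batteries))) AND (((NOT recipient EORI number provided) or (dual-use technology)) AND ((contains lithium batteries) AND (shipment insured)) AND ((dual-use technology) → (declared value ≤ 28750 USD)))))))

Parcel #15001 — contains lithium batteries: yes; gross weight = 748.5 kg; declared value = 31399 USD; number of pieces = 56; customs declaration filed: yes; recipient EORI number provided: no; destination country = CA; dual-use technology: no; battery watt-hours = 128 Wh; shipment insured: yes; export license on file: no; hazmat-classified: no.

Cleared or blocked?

Blocked

Atomic conditions:
  number of pieces > 20: 56 > 20 is true
  destination country ∈ {BR, FR, KR}: CA is not in the set → false
  NOT export license on file: no → true
  hazmat-classified: no → false
  customs declaration filed: yes → true
  contains lithium batteries: yes → true
  NOT recipient EORI number provided: no → true
  dual-use technology: no → false
  shipment insured: yes → true
  declared value ≤ 28750 USD: 31399 ≤ 28750 is false
Combine:
[1.1.1.1.1] true OR false = true
[1.1.1.1.2] true OR false OR true = true
[1.1.1.1.3] NOT true = false
[1.1.1.1] true OR true OR false = true
[1.1.1.2.1] true OR false = true
[1.1.1.2.2] true AND true = true
[1.1.1.2.3] false → false (antecedent false ⇒ implication holds) = true
[1.1.1.2] true AND true AND true = true
[1.1.1] true AND true = true
[1.1] NOT true = false
[1] NOT false = true
[root] NOT true = false
Overall: false → blocked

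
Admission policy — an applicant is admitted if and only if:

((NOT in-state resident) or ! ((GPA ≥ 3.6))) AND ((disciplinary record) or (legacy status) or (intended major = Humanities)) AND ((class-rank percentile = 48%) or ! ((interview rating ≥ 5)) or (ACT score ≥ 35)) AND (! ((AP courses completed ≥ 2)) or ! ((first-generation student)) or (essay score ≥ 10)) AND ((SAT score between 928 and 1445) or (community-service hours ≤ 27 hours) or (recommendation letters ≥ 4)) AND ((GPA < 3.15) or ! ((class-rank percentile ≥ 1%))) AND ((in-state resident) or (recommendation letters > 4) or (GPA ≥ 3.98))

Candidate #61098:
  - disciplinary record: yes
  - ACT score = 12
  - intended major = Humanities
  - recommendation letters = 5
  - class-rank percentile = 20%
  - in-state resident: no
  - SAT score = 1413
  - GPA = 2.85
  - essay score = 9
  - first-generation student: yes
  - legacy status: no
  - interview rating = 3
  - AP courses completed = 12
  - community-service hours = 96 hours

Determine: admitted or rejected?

Atomic conditions:
  NOT in-state resident: no → true
  GPA ≥ 3.6: 2.85 ≥ 3.6 is false
  disciplinary record: yes → true
  legacy status: no → false
  intended major = Humanities: Humanities == Humanities is true
  class-rank percentile = 48%: 20 == 48 is false
  interview rating ≥ 5: 3 ≥ 5 is false
  ACT score ≥ 35: 12 ≥ 35 is false
  AP courses completed ≥ 2: 12 ≥ 2 is true
  first-generation student: yes → true
  essay score ≥ 10: 9 ≥ 10 is false
  SAT score between 928 and 1445: 1413 in [928, 1445] is true
  community-service hours ≤ 27 hours: 96 ≤ 27 is false
  recommendation letters ≥ 4: 5 ≥ 4 is true
  GPA < 3.15: 2.85 < 3.15 is true
  class-rank percentile ≥ 1%: 20 ≥ 1 is true
  in-state resident: no → false
  recommendation letters > 4: 5 > 4 is true
  GPA ≥ 3.98: 2.85 ≥ 3.98 is false
Combine:
[1.2] NOT false = true
[1] true OR true = true
[2] true OR false OR true = true
[3.2] NOT false = true
[3] false OR true OR false = true
[4.1] NOT true = false
[4.2] NOT true = false
[4] false OR false OR false = false
[5] true OR false OR true = true
[6.2] NOT true = false
[6] true OR false = true
[7] false OR true OR false = true
[root] true AND true AND true AND false AND true AND true AND true = false
Overall: false → rejected

Rejected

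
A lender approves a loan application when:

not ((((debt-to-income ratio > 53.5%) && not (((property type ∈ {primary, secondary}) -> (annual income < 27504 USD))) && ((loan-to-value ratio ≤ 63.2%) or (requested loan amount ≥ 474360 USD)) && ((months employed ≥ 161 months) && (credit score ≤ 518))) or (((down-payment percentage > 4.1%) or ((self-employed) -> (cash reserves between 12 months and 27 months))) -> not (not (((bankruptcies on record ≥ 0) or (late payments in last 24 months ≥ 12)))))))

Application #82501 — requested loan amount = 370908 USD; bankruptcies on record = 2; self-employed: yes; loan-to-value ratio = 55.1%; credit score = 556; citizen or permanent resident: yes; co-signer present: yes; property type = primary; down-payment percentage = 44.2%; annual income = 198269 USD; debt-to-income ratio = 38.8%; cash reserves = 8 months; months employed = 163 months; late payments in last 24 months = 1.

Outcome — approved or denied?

Denied

Atomic conditions:
  debt-to-income ratio > 53.5%: 38.8 > 53.5 is false
  property type ∈ {primary, secondary}: primary is in the set → true
  annual income < 27504 USD: 198269 < 27504 is false
  loan-to-value ratio ≤ 63.2%: 55.1 ≤ 63.2 is true
  requested loan amount ≥ 474360 USD: 370908 ≥ 474360 is false
  months employed ≥ 161 months: 163 ≥ 161 is true
  credit score ≤ 518: 556 ≤ 518 is false
  down-payment percentage > 4.1%: 44.2 > 4.1 is true
  self-employed: yes → true
  cash reserves between 12 months and 27 months: 8 in [12, 27] is false
  bankruptcies on record ≥ 0: 2 ≥ 0 is true
  late payments in last 24 months ≥ 12: 1 ≥ 12 is false
Combine:
[1.1.2.1] true → false = false
[1.1.2] NOT false = true
[1.1.3] true OR false = true
[1.1.4] true AND false = false
[1.1] false AND true AND true AND false = false
[1.2.1.2] true → false = false
[1.2.1] true OR false = true
[1.2.2.1.1] true OR false = true
[1.2.2.1] NOT true = false
[1.2.2] NOT false = true
[1.2] true → true = true
[1] false OR true = true
[root] NOT true = false
Overall: false → denied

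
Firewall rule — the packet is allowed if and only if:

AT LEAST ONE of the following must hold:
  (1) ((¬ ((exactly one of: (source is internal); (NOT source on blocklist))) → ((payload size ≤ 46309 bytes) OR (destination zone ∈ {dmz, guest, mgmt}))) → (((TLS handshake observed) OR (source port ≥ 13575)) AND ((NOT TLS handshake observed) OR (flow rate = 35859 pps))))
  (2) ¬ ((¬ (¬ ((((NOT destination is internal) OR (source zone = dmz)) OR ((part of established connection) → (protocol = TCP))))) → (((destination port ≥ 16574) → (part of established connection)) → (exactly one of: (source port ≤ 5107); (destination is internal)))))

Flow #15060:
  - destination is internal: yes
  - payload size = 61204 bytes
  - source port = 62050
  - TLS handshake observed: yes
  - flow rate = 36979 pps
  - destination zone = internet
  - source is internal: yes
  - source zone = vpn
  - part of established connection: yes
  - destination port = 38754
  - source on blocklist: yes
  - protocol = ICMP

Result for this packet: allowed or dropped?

Dropped

Atomic conditions:
  source is internal: yes → true
  NOT source on blocklist: yes → false
  payload size ≤ 46309 bytes: 61204 ≤ 46309 is false
  destination zone ∈ {dmz, guest, mgmt}: internet is not in the set → false
  TLS handshake observed: yes → true
  source port ≥ 13575: 62050 ≥ 13575 is true
  NOT TLS handshake observed: yes → false
  flow rate = 35859 pps: 36979 == 35859 is false
  NOT destination is internal: yes → false
  source zone = dmz: vpn == dmz is false
  part of established connection: yes → true
  protocol = TCP: ICMP == TCP is false
  destination port ≥ 16574: 38754 ≥ 16574 is true
  source port ≤ 5107: 62050 ≤ 5107 is false
  destination is internal: yes → true
Combine:
[1.1.1.1] exactly-one(true, false) = true
[1.1.1] NOT true = false
[1.1.2] false OR false = false
[1.1] false → false (antecedent false ⇒ implication holds) = true
[1.2.1] true OR true = true
[1.2.2] false OR false = false
[1.2] true AND false = false
[1] true → false = false
[2.1.1.1.1.1] false OR false = false
[2.1.1.1.1.2] true → false = false
[2.1.1.1.1] false OR false = false
[2.1.1.1] NOT false = true
[2.1.1] NOT true = false
[2.1.2.1] true → true = true
[2.1.2.2] exactly-one(false, true) = true
[2.1.2] true → true = true
[2.1] false → true (antecedent false ⇒ implication holds) = true
[2] NOT true = false
[root] false OR false = false
Overall: false → dropped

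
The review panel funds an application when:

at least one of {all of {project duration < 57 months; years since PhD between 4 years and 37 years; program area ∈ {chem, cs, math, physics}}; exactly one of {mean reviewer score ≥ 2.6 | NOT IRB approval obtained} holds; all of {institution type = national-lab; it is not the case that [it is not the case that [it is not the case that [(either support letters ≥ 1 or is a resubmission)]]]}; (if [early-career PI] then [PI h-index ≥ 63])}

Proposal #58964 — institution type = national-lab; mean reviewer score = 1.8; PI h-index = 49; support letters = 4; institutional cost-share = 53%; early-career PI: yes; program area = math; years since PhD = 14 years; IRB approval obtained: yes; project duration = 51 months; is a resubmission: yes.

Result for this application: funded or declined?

Atomic conditions:
  project duration < 57 months: 51 < 57 is true
  years since PhD between 4 years and 37 years: 14 in [4, 37] is true
  program area ∈ {chem, cs, math, physics}: math is in the set → true
  mean reviewer score ≥ 2.6: 1.8 ≥ 2.6 is false
  NOT IRB approval obtained: yes → false
  institution type = national-lab: national-lab == national-lab is true
  support letters ≥ 1: 4 ≥ 1 is true
  is a resubmission: yes → true
  early-career PI: yes → true
  PI h-index ≥ 63: 49 ≥ 63 is false
Combine:
[1] true AND true AND true = true
[2] exactly-one(false, false) = false
[3.2.1.1.1] true OR true = true
[3.2.1.1] NOT true = false
[3.2.1] NOT false = true
[3.2] NOT true = false
[3] true AND false = false
[4] true → false = false
[root] true OR false OR false OR false = true
Overall: true → funded

Funded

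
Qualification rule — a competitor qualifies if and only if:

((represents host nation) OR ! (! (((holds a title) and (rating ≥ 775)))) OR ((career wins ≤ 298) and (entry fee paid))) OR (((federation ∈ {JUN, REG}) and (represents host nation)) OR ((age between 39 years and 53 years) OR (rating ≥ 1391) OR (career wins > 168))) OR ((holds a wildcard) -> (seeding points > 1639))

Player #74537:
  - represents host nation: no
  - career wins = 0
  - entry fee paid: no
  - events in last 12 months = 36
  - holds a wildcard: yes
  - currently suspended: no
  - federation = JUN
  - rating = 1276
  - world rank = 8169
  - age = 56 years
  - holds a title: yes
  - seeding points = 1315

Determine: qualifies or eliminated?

Atomic conditions:
  represents host nation: no → false
  holds a title: yes → true
  rating ≥ 775: 1276 ≥ 775 is true
  career wins ≤ 298: 0 ≤ 298 is true
  entry fee paid: no → false
  federation ∈ {JUN, REG}: JUN is in the set → true
  age between 39 years and 53 years: 56 in [39, 53] is false
  rating ≥ 1391: 1276 ≥ 1391 is false
  career wins > 168: 0 > 168 is false
  holds a wildcard: yes → true
  seeding points > 1639: 1315 > 1639 is false
Combine:
[1.2.1.1] true AND true = true
[1.2.1] NOT true = false
[1.2] NOT false = true
[1.3] true AND false = false
[1] false OR true OR false = true
[2.1] true AND false = false
[2.2] false OR false OR false = false
[2] false OR false = false
[3] true → false = false
[root] true OR false OR false = true
Overall: true → qualifies

Qualifies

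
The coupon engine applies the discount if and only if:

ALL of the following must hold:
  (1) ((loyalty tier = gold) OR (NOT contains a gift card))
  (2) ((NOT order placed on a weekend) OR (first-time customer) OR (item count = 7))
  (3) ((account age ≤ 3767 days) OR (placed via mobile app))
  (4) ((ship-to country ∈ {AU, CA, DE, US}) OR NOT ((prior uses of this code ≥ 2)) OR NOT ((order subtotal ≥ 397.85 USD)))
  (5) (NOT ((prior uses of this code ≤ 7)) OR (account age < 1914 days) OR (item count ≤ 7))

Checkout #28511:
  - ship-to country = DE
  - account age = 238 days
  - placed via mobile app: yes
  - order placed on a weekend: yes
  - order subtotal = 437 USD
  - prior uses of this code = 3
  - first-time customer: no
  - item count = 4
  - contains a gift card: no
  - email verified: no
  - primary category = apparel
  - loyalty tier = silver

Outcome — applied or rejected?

Atomic conditions:
  loyalty tier = gold: silver == gold is false
  NOT contains a gift card: no → true
  NOT order placed on a weekend: yes → false
  first-time customer: no → false
  item count = 7: 4 == 7 is false
  account age ≤ 3767 days: 238 ≤ 3767 is true
  placed via mobile app: yes → true
  ship-to country ∈ {AU, CA, DE, US}: DE is in the set → true
  prior uses of this code ≥ 2: 3 ≥ 2 is true
  order subtotal ≥ 397.85 USD: 437 ≥ 397.85 is true
  prior uses of this code ≤ 7: 3 ≤ 7 is true
  account age < 1914 days: 238 < 1914 is true
  item count ≤ 7: 4 ≤ 7 is true
Combine:
[1] false OR true = true
[2] false OR false OR false = false
[3] true OR true = true
[4.2] NOT true = false
[4.3] NOT true = false
[4] true OR false OR false = true
[5.1] NOT true = false
[5] false OR true OR true = true
[root] true AND false AND true AND true AND true = false
Overall: false → rejected

Rejected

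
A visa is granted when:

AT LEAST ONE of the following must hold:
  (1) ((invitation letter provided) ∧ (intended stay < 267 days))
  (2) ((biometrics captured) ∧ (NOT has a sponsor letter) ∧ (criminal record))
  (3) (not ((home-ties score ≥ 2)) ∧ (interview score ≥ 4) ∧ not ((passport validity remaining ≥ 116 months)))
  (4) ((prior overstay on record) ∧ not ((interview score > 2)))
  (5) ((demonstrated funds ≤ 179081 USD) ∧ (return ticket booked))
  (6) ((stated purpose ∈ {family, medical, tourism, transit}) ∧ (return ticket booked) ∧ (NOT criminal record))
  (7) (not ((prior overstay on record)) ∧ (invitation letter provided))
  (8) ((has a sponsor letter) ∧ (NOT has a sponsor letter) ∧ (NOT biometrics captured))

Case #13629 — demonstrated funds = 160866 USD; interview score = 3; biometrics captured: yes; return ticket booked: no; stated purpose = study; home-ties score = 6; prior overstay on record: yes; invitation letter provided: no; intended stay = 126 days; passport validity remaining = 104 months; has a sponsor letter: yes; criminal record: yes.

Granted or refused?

Atomic conditions:
  invitation letter provided: no → false
  intended stay < 267 days: 126 < 267 is true
  biometrics captured: yes → true
  NOT has a sponsor letter: yes → false
  criminal record: yes → true
  home-ties score ≥ 2: 6 ≥ 2 is true
  interview score ≥ 4: 3 ≥ 4 is false
  passport validity remaining ≥ 116 months: 104 ≥ 116 is false
  prior overstay on record: yes → true
  interview score > 2: 3 > 2 is true
  demonstrated funds ≤ 179081 USD: 160866 ≤ 179081 is true
  return ticket booked: no → false
  stated purpose ∈ {family, medical, tourism, transit}: study is not in the set → false
  NOT criminal record: yes → false
  has a sponsor letter: yes → true
  NOT biometrics captured: yes → false
Combine:
[1] false AND true = false
[2] true AND false AND true = false
[3.1] NOT true = false
[3.3] NOT false = true
[3] false AND false AND true = false
[4.2] NOT true = false
[4] true AND false = false
[5] true AND false = false
[6] false AND false AND false = false
[7.1] NOT true = false
[7] false AND false = false
[8] true AND false AND false = false
[root] false OR false OR false OR false OR false OR false OR false OR false = false
Overall: false → refused

Refused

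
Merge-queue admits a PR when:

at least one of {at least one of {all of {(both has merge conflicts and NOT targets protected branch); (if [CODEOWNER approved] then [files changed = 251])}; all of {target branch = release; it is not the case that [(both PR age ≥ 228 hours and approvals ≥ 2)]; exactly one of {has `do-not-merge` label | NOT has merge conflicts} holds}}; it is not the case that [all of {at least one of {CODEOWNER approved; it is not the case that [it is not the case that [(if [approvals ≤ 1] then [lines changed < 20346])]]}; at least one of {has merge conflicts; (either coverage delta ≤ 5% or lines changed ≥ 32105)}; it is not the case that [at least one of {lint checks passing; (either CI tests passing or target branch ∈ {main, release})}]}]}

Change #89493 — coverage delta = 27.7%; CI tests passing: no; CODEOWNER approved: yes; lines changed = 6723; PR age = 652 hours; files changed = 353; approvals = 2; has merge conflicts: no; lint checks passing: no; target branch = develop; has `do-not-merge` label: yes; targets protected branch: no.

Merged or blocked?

Merged

Atomic conditions:
  has merge conflicts: no → false
  NOT targets protected branch: no → true
  CODEOWNER approved: yes → true
  files changed = 251: 353 == 251 is false
  target branch = release: develop == release is false
  PR age ≥ 228 hours: 652 ≥ 228 is true
  approvals ≥ 2: 2 ≥ 2 is true
  has `do-not-merge` label: yes → true
  NOT has merge conflicts: no → true
  approvals ≤ 1: 2 ≤ 1 is false
  lines changed < 20346: 6723 < 20346 is true
  coverage delta ≤ 5%: 27.7 ≤ 5 is false
  lines changed ≥ 32105: 6723 ≥ 32105 is false
  lint checks passing: no → false
  CI tests passing: no → false
  target branch ∈ {main, release}: develop is not in the set → false
Combine:
[1.1.1] false AND true = false
[1.1.2] true → false = false
[1.1] false AND false = false
[1.2.2.1] true AND true = true
[1.2.2] NOT true = false
[1.2.3] exactly-one(true, true) = false
[1.2] false AND false AND false = false
[1] false OR false = false
[2.1.1.2.1.1] false → true (antecedent false ⇒ implication holds) = true
[2.1.1.2.1] NOT true = false
[2.1.1.2] NOT false = true
[2.1.1] true OR true = true
[2.1.2.2] false OR false = false
[2.1.2] false OR false = false
[2.1.3.1.2] false OR false = false
[2.1.3.1] false OR false = false
[2.1.3] NOT false = true
[2.1] true AND false AND true = false
[2] NOT false = true
[root] false OR true = true
Overall: true → merged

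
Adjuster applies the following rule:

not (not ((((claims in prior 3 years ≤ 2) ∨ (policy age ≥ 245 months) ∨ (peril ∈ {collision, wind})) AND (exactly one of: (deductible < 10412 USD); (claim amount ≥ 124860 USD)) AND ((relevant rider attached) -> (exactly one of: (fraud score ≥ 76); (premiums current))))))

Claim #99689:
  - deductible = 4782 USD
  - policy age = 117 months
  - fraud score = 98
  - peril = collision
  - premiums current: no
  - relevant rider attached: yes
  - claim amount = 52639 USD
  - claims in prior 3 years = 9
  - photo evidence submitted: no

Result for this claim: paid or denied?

Atomic conditions:
  claims in prior 3 years ≤ 2: 9 ≤ 2 is false
  policy age ≥ 245 months: 117 ≥ 245 is false
  peril ∈ {collision, wind}: collision is in the set → true
  deductible < 10412 USD: 4782 < 10412 is true
  claim amount ≥ 124860 USD: 52639 ≥ 124860 is false
  relevant rider attached: yes → true
  fraud score ≥ 76: 98 ≥ 76 is true
  premiums current: no → false
Combine:
[1.1.1] false OR false OR true = true
[1.1.2] exactly-one(true, false) = true
[1.1.3.2] exactly-one(true, false) = true
[1.1.3] true → true = true
[1.1] true AND true AND true = true
[1] NOT true = false
[root] NOT false = true
Overall: true → paid

Paid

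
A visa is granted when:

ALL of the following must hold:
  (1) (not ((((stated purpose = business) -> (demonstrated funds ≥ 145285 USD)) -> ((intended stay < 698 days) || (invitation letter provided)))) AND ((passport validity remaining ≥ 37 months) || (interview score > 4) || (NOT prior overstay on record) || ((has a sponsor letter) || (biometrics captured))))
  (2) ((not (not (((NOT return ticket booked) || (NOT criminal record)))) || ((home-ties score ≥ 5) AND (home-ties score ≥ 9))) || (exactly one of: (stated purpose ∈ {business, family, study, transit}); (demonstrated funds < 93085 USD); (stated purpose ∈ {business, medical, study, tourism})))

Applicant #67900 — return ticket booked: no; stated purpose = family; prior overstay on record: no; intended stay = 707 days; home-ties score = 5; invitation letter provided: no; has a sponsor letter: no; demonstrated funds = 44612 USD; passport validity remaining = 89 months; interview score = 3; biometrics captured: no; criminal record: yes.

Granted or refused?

Granted

Atomic conditions:
  stated purpose = business: family == business is false
  demonstrated funds ≥ 145285 USD: 44612 ≥ 145285 is false
  intended stay < 698 days: 707 < 698 is false
  invitation letter provided: no → false
  passport validity remaining ≥ 37 months: 89 ≥ 37 is true
  interview score > 4: 3 > 4 is false
  NOT prior overstay on record: no → true
  has a sponsor letter: no → false
  biometrics captured: no → false
  NOT return ticket booked: no → true
  NOT criminal record: yes → false
  home-ties score ≥ 5: 5 ≥ 5 is true
  home-ties score ≥ 9: 5 ≥ 9 is false
  stated purpose ∈ {business, family, study, transit}: family is in the set → true
  demonstrated funds < 93085 USD: 44612 < 93085 is true
  stated purpose ∈ {business, medical, study, tourism}: family is not in the set → false
Combine:
[1.1.1.1] false → false (antecedent false ⇒ implication holds) = true
[1.1.1.2] false OR false = false
[1.1.1] true → false = false
[1.1] NOT false = true
[1.2.4] false OR false = false
[1.2] true OR false OR true OR false = true
[1] true AND true = true
[2.1.1.1.1] true OR false = true
[2.1.1.1] NOT true = false
[2.1.1] NOT false = true
[2.1.2] true AND false = false
[2.1] true OR false = true
[2.2] exactly-one(true, true, false) = false
[2] true OR false = true
[root] true AND true = true
Overall: true → granted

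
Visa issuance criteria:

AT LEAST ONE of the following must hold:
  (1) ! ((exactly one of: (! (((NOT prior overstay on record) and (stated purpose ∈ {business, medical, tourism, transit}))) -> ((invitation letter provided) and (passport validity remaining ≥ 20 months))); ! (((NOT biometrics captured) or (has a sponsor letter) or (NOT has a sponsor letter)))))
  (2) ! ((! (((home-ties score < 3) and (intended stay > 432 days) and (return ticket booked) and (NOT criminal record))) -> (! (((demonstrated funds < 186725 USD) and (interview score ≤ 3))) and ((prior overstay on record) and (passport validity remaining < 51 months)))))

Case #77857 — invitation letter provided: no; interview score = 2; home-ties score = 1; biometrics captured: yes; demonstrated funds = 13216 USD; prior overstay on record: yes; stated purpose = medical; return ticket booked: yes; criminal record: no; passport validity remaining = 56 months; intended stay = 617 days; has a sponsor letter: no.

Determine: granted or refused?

Atomic conditions:
  NOT prior overstay on record: yes → false
  stated purpose ∈ {business, medical, tourism, transit}: medical is in the set → true
  invitation letter provided: no → false
  passport validity remaining ≥ 20 months: 56 ≥ 20 is true
  NOT biometrics captured: yes → false
  has a sponsor letter: no → false
  NOT has a sponsor letter: no → true
  home-ties score < 3: 1 < 3 is true
  intended stay > 432 days: 617 > 432 is true
  return ticket booked: yes → true
  NOT criminal record: no → true
  demonstrated funds < 186725 USD: 13216 < 186725 is true
  interview score ≤ 3: 2 ≤ 3 is true
  prior overstay on record: yes → true
  passport validity remaining < 51 months: 56 < 51 is false
Combine:
[1.1.1.1.1] false AND true = false
[1.1.1.1] NOT false = true
[1.1.1.2] false AND true = false
[1.1.1] true → false = false
[1.1.2.1] false OR false OR true = true
[1.1.2] NOT true = false
[1.1] exactly-one(false, false) = false
[1] NOT false = true
[2.1.1.1] true AND true AND true AND true = true
[2.1.1] NOT true = false
[2.1.2.1.1] true AND true = true
[2.1.2.1] NOT true = false
[2.1.2.2] true AND false = false
[2.1.2] false AND false = false
[2.1] false → false (antecedent false ⇒ implication holds) = true
[2] NOT true = false
[root] true OR false = true
Overall: true → granted

Granted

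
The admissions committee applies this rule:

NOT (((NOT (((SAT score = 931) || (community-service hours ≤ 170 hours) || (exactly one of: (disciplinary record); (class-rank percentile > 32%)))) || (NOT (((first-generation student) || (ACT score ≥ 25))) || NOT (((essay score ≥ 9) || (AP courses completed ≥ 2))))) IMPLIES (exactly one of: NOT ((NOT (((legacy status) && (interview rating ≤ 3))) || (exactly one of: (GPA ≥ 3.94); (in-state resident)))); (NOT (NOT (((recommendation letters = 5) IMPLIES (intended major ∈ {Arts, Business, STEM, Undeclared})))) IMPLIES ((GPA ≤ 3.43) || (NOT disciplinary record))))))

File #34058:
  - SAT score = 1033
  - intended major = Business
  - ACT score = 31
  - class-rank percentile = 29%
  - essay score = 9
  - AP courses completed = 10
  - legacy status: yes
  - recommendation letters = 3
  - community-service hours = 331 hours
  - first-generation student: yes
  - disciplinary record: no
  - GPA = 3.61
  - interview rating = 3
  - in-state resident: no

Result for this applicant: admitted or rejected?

Admitted

Atomic conditions:
  SAT score = 931: 1033 == 931 is false
  community-service hours ≤ 170 hours: 331 ≤ 170 is false
  disciplinary record: no → false
  class-rank percentile > 32%: 29 > 32 is false
  first-generation student: yes → true
  ACT score ≥ 25: 31 ≥ 25 is true
  essay score ≥ 9: 9 ≥ 9 is true
  AP courses completed ≥ 2: 10 ≥ 2 is true
  legacy status: yes → true
  interview rating ≤ 3: 3 ≤ 3 is true
  GPA ≥ 3.94: 3.61 ≥ 3.94 is false
  in-state resident: no → false
  recommendation letters = 5: 3 == 5 is false
  intended major ∈ {Arts, Business, STEM, Undeclared}: Business is in the set → true
  GPA ≤ 3.43: 3.61 ≤ 3.43 is false
  NOT disciplinary record: no → true
Combine:
[1.1.1.1.3] exactly-one(false, false) = false
[1.1.1.1] false OR false OR false = false
[1.1.1] NOT false = true
[1.1.2.1.1] true OR true = true
[1.1.2.1] NOT true = false
[1.1.2.2.1] true OR true = true
[1.1.2.2] NOT true = false
[1.1.2] false OR false = false
[1.1] true OR false = true
[1.2.1.1.1.1] true AND true = true
[1.2.1.1.1] NOT true = false
[1.2.1.1.2] exactly-one(false, false) = false
[1.2.1.1] false OR false = false
[1.2.1] NOT false = true
[1.2.2.1.1.1] false → true (antecedent false ⇒ implication holds) = true
[1.2.2.1.1] NOT true = false
[1.2.2.1] NOT false = true
[1.2.2.2] false OR true = true
[1.2.2] true → true = true
[1.2] exactly-one(true, true) = false
[1] true → false = false
[root] NOT false = true
Overall: true → admitted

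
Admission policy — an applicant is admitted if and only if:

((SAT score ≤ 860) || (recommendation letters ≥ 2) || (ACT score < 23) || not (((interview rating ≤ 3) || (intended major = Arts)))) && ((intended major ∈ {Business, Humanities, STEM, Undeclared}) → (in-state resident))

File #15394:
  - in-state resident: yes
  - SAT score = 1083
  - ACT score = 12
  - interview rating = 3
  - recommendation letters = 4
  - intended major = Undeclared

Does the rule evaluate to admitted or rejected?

Admitted

Atomic conditions:
  SAT score ≤ 860: 1083 ≤ 860 is false
  recommendation letters ≥ 2: 4 ≥ 2 is true
  ACT score < 23: 12 < 23 is true
  interview rating ≤ 3: 3 ≤ 3 is true
  intended major = Arts: Undeclared == Arts is false
  intended major ∈ {Business, Humanities, STEM, Undeclared}: Undeclared is in the set → true
  in-state resident: yes → true
Combine:
[1.4.1] true OR false = true
[1.4] NOT true = false
[1] false OR true OR true OR false = true
[2] true → true = true
[root] true AND true = true
Overall: true → admitted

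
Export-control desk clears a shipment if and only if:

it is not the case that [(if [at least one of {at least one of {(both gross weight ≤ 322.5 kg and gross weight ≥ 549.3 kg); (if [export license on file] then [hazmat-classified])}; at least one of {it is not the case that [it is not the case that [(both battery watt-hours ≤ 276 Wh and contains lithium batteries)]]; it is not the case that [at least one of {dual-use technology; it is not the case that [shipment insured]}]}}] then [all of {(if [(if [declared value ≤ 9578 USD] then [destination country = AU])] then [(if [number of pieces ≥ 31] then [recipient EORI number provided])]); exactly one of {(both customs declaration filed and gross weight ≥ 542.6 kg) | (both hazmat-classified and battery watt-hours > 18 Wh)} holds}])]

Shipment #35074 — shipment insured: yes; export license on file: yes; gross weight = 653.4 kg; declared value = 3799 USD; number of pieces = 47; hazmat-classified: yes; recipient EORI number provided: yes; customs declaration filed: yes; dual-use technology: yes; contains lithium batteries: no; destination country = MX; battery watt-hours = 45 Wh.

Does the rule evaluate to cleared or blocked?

Cleared

Atomic conditions:
  gross weight ≤ 322.5 kg: 653.4 ≤ 322.5 is false
  gross weight ≥ 549.3 kg: 653.4 ≥ 549.3 is true
  export license on file: yes → true
  hazmat-classified: yes → true
  battery watt-hours ≤ 276 Wh: 45 ≤ 276 is true
  contains lithium batteries: no → false
  dual-use technology: yes → true
  shipment insured: yes → true
  declared value ≤ 9578 USD: 3799 ≤ 9578 is true
  destination country = AU: MX == AU is false
  number of pieces ≥ 31: 47 ≥ 31 is true
  recipient EORI number provided: yes → true
  customs declaration filed: yes → true
  gross weight ≥ 542.6 kg: 653.4 ≥ 542.6 is true
  battery watt-hours > 18 Wh: 45 > 18 is true
Combine:
[1.1.1.1] false AND true = false
[1.1.1.2] true → true = true
[1.1.1] false OR true = true
[1.1.2.1.1.1] true AND false = false
[1.1.2.1.1] NOT false = true
[1.1.2.1] NOT true = false
[1.1.2.2.1.2] NOT true = false
[1.1.2.2.1] true OR false = true
[1.1.2.2] NOT true = false
[1.1.2] false OR false = false
[1.1] true OR false = true
[1.2.1.1] true → false = false
[1.2.1.2] true → true = true
[1.2.1] false → true (antecedent false ⇒ implication holds) = true
[1.2.2.1] true AND true = true
[1.2.2.2] true AND true = true
[1.2.2] exactly-one(true, true) = false
[1.2] true AND false = false
[1] true → false = false
[root] NOT false = true
Overall: true → cleared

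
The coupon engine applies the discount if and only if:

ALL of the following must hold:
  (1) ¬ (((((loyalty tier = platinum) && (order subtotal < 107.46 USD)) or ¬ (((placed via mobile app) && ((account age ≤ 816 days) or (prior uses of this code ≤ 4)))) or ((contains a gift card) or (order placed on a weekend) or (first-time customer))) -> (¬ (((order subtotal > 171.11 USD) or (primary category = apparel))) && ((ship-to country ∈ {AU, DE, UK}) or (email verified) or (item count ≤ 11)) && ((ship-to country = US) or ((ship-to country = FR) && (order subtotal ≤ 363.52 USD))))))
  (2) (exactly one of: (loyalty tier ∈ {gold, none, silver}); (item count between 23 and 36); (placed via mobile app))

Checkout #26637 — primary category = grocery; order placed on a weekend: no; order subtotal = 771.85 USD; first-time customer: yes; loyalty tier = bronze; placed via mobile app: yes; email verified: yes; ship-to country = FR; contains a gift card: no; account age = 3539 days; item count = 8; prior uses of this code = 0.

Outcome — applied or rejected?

Atomic conditions:
  loyalty tier = platinum: bronze == platinum is false
  order subtotal < 107.46 USD: 771.85 < 107.46 is false
  placed via mobile app: yes → true
  account age ≤ 816 days: 3539 ≤ 816 is false
  prior uses of this code ≤ 4: 0 ≤ 4 is true
  contains a gift card: no → false
  order placed on a weekend: no → false
  first-time customer: yes → true
  order subtotal > 171.11 USD: 771.85 > 171.11 is true
  primary category = apparel: grocery == apparel is false
  ship-to country ∈ {AU, DE, UK}: FR is not in the set → false
  email verified: yes → true
  item count ≤ 11: 8 ≤ 11 is true
  ship-to country = US: FR == US is false
  ship-to country = FR: FR == FR is true
  order subtotal ≤ 363.52 USD: 771.85 ≤ 363.52 is false
  loyalty tier ∈ {gold, none, silver}: bronze is not in the set → false
  item count between 23 and 36: 8 in [23, 36] is false
Combine:
[1.1.1.1] false AND false = false
[1.1.1.2.1.2] false OR true = true
[1.1.1.2.1] true AND true = true
[1.1.1.2] NOT true = false
[1.1.1.3] false OR false OR true = true
[1.1.1] false OR false OR true = true
[1.1.2.1.1] true OR false = true
[1.1.2.1] NOT true = false
[1.1.2.2] false OR true OR true = true
[1.1.2.3.2] true AND false = false
[1.1.2.3] false OR false = false
[1.1.2] false AND true AND false = false
[1.1] true → false = false
[1] NOT false = true
[2] exactly-one(false, false, true) = true
[root] true AND true = true
Overall: true → applied

Applied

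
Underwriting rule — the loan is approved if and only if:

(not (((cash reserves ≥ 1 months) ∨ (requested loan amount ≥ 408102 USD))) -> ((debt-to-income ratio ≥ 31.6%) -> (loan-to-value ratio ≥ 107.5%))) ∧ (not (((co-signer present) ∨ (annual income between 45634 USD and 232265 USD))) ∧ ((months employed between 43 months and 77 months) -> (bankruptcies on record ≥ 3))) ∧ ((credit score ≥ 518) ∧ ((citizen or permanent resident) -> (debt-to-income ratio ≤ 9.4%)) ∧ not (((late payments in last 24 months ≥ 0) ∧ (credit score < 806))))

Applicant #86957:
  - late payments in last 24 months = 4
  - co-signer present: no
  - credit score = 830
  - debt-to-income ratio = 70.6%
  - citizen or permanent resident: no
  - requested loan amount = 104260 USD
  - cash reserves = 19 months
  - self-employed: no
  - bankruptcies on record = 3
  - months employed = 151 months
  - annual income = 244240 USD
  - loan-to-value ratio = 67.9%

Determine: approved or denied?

Approved

Atomic conditions:
  cash reserves ≥ 1 months: 19 ≥ 1 is true
  requested loan amount ≥ 408102 USD: 104260 ≥ 408102 is false
  debt-to-income ratio ≥ 31.6%: 70.6 ≥ 31.6 is true
  loan-to-value ratio ≥ 107.5%: 67.9 ≥ 107.5 is false
  co-signer present: no → false
  annual income between 45634 USD and 232265 USD: 244240 in [45634, 232265] is false
  months employed between 43 months and 77 months: 151 in [43, 77] is false
  bankruptcies on record ≥ 3: 3 ≥ 3 is true
  credit score ≥ 518: 830 ≥ 518 is true
  citizen or permanent resident: no → false
  debt-to-income ratio ≤ 9.4%: 70.6 ≤ 9.4 is false
  late payments in last 24 months ≥ 0: 4 ≥ 0 is true
  credit score < 806: 830 < 806 is false
Combine:
[1.1.1] true OR false = true
[1.1] NOT true = false
[1.2] true → false = false
[1] false → false (antecedent false ⇒ implication holds) = true
[2.1.1] false OR false = false
[2.1] NOT false = true
[2.2] false → true (antecedent false ⇒ implication holds) = true
[2] true AND true = true
[3.2] false → false (antecedent false ⇒ implication holds) = true
[3.3.1] true AND false = false
[3.3] NOT false = true
[3] true AND true AND true = true
[root] true AND true AND true = true
Overall: true → approved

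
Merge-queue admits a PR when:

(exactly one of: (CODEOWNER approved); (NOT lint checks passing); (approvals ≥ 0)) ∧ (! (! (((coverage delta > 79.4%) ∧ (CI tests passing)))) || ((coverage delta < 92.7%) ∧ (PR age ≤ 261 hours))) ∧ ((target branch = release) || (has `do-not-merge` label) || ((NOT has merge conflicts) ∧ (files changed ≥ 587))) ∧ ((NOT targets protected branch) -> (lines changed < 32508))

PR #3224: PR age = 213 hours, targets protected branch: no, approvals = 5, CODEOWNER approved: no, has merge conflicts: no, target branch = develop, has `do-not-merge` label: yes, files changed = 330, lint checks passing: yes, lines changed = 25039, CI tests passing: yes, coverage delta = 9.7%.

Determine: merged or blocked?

Merged

Atomic conditions:
  CODEOWNER approved: no → false
  NOT lint checks passing: yes → false
  approvals ≥ 0: 5 ≥ 0 is true
  coverage delta > 79.4%: 9.7 > 79.4 is false
  CI tests passing: yes → true
  coverage delta < 92.7%: 9.7 < 92.7 is true
  PR age ≤ 261 hours: 213 ≤ 261 is true
  target branch = release: develop == release is false
  has `do-not-merge` label: yes → true
  NOT has merge conflicts: no → true
  files changed ≥ 587: 330 ≥ 587 is false
  NOT targets protected branch: no → true
  lines changed < 32508: 25039 < 32508 is true
Combine:
[1] exactly-one(false, false, true) = true
[2.1.1.1] false AND true = false
[2.1.1] NOT false = true
[2.1] NOT true = false
[2.2] true AND true = true
[2] false OR true = true
[3.3] true AND false = false
[3] false OR true OR false = true
[4] true → true = true
[root] true AND true AND true AND true = true
Overall: true → merged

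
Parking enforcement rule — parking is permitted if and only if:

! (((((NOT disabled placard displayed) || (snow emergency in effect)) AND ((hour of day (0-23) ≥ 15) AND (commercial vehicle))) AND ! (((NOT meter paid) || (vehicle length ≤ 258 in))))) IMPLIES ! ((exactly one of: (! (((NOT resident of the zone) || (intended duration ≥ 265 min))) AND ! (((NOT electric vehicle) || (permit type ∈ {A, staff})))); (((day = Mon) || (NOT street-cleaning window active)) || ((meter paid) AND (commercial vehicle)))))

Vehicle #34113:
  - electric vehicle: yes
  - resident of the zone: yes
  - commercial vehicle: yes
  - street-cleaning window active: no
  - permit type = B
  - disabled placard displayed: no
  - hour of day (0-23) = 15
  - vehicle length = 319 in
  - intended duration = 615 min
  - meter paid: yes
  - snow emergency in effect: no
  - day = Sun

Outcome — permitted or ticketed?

Permitted

Atomic conditions:
  NOT disabled placard displayed: no → true
  snow emergency in effect: no → false
  hour of day (0-23) ≥ 15: 15 ≥ 15 is true
  commercial vehicle: yes → true
  NOT meter paid: yes → false
  vehicle length ≤ 258 in: 319 ≤ 258 is false
  NOT resident of the zone: yes → false
  intended duration ≥ 265 min: 615 ≥ 265 is true
  NOT electric vehicle: yes → false
  permit type ∈ {A, staff}: B is not in the set → false
  day = Mon: Sun == Mon is false
  NOT street-cleaning window active: no → true
  meter paid: yes → true
Combine:
[1.1.1.1] true OR false = true
[1.1.1.2] true AND true = true
[1.1.1] true AND true = true
[1.1.2.1] false OR false = false
[1.1.2] NOT false = true
[1.1] true AND true = true
[1] NOT true = false
[2.1.1.1.1] false OR true = true
[2.1.1.1] NOT true = false
[2.1.1.2.1] false OR false = false
[2.1.1.2] NOT false = true
[2.1.1] false AND true = false
[2.1.2.1] false OR true = true
[2.1.2.2] true AND true = true
[2.1.2] true OR true = true
[2.1] exactly-one(false, true) = true
[2] NOT true = false
[root] false → false (antecedent false ⇒ implication holds) = true
Overall: true → permitted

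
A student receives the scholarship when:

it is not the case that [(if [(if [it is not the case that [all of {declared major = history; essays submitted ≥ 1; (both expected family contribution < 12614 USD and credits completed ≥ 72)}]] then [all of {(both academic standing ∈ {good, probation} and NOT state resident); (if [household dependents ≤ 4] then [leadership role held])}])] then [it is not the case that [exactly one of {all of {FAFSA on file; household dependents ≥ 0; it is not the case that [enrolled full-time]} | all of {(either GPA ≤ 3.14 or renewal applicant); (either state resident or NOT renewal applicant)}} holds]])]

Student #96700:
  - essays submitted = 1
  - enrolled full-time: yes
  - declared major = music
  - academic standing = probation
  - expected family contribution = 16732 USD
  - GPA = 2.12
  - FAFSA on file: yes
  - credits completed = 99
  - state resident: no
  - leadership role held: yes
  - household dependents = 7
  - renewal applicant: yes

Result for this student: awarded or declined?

Atomic conditions:
  declared major = history: music == history is false
  essays submitted ≥ 1: 1 ≥ 1 is true
  expected family contribution < 12614 USD: 16732 < 12614 is false
  credits completed ≥ 72: 99 ≥ 72 is true
  academic standing ∈ {good, probation}: probation is in the set → true
  NOT state resident: no → true
  household dependents ≤ 4: 7 ≤ 4 is false
  leadership role held: yes → true
  FAFSA on file: yes → true
  household dependents ≥ 0: 7 ≥ 0 is true
  enrolled full-time: yes → true
  GPA ≤ 3.14: 2.12 ≤ 3.14 is true
  renewal applicant: yes → true
  state resident: no → false
  NOT renewal applicant: yes → false
Combine:
[1.1.1.1.3] false AND true = false
[1.1.1.1] false AND true AND false = false
[1.1.1] NOT false = true
[1.1.2.1] true AND true = true
[1.1.2.2] false → true (antecedent false ⇒ implication holds) = true
[1.1.2] true AND true = true
[1.1] true → true = true
[1.2.1.1.3] NOT true = false
[1.2.1.1] true AND true AND false = false
[1.2.1.2.1] true OR true = true
[1.2.1.2.2] false OR false = false
[1.2.1.2] true AND false = false
[1.2.1] exactly-one(false, false) = false
[1.2] NOT false = true
[1] true → true = true
[root] NOT true = false
Overall: false → declined

Declined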